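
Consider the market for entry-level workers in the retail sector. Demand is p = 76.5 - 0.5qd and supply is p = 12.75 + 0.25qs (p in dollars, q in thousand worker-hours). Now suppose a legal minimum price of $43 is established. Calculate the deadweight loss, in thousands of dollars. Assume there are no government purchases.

Rearranging demand gives qd = 153 - 2p; rearranging supply gives qs = 4p - 51. Equilibrium: 153 - 2p = 4p - 51, so 204 = 6p and p* = 34, q* = 85.
Because the floor (43) lies above the market-clearing price, it is binding.
At p = 43: qd = 153 - 2·43 = 67 and qs = 4·43 - 51 = 121.
Quantity traded falls to 67. At q = 67 the demand price is (153 - 67)/2 = 43 and the supply price is (51 + 67)/4 = 29.5.
Deadweight loss = ½ · (43 - 29.5) · (85 - 67) = ½ · 13.5 · 18 = 121.5.

121.5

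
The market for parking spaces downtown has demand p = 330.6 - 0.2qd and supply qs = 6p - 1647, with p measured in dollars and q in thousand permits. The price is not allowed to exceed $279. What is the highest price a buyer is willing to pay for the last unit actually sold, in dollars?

325.2

Rearranging demand gives qd = 1653 - 5p. Without the control the market clears where 1653 - 5p = 6p - 1647, i.e. p* = 300 and q* = 153.
Since 279 < 300, the ceiling is binding.
At p = 279: qd = 1653 - 5·279 = 258 and qs = 6·279 - 1647 = 27.
Only 27 units reach the market. On the demand curve, the marginal buyer's willingness to pay at q = 27 is (1653 - 27)/5 = 325.2.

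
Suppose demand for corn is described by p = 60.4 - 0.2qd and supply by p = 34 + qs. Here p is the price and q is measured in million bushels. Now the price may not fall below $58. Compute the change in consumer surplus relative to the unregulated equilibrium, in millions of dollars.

Rearranging demand gives qd = 302 - 5p; rearranging supply gives qs = p - 34. Equilibrium: 302 - 5p = p - 34, so 336 = 6p and p* = 56, q* = 22.
Since 58 > 56, the floor is binding.
At p = 58: qd = 302 - 5·58 = 12 and qs = 58 - 34 = 24.
Consumer surplus without the control is ½ · (60.4 - 56) · 22 = 48.4.
With the floor, consumers buy 12 units at 58, so CS = ½ · (60.4 - 58) · 12 = 14.4.
Change in consumer surplus = 14.4 - 48.4 = -34.

-34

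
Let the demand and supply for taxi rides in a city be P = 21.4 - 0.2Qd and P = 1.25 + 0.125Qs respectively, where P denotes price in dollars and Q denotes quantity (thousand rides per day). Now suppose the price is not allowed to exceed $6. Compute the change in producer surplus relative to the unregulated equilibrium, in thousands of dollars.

Rearranging demand gives Qd = 107 - 5P; rearranging supply gives Qs = 8P - 10. Equilibrium: 107 - 5P = 8P - 10, so 117 = 13P and P* = 9, Q* = 62.
Since 6 < 9, the ceiling is binding.
At P = 6: Qd = 107 - 5·6 = 77 and Qs = 8·6 - 10 = 38.
Producer surplus without the control is ½ · (9 - 1.25) · 62 = 240.25.
With the ceiling, producers sell 38 units at 6, so PS = ½ · (6 - 1.25) · 38 = 90.25.
Change in producer surplus = 90.25 - 240.25 = -150.

-150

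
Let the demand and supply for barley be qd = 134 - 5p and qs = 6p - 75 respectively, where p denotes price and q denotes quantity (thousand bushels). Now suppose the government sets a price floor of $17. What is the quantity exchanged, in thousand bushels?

In a free market, 134 - 5p = 6p - 75 gives the equilibrium p* = 19, q* = 39.
Since 17 is below p* = 19, the floor does not bind and the free-market outcome prevails.

39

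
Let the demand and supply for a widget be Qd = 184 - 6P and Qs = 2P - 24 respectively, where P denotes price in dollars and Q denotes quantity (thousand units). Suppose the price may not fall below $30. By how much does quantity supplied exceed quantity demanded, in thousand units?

32

Equilibrium: 184 - 6P = 2P - 24, so 208 = 8P and P* = 26, Q* = 28.
The floor of 30 is above the equilibrium price 26, so it binds.
At P = 30: Qd = 184 - 6·30 = 4 and Qs = 2·30 - 24 = 36.
Surplus = Qs - Qd = 36 - 4 = 32.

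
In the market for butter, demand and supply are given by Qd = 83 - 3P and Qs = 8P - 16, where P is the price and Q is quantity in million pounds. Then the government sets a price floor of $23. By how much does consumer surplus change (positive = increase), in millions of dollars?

-490

Setting quantity demanded equal to quantity supplied, 83 - 3P = 8P - 16, gives P* = 9 and Q* = 56.
Because the floor (23) lies above the market-clearing price, it is binding.
At P = 23: Qd = 83 - 3·23 = 14 and Qs = 8·23 - 16 = 168.
Consumer surplus without the control is ½ · (83/3 - 9) · 56 = 1568/3.
With the floor, consumers buy 14 units at 23, so CS = ½ · (83/3 - 23) · 14 = 98/3.
Change in consumer surplus = 98/3 - 1568/3 = -490.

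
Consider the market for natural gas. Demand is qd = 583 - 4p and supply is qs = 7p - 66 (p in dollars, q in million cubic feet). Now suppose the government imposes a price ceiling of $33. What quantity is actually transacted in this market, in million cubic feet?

Equilibrium: 583 - 4p = 7p - 66, so 649 = 11p and p* = 59, q* = 347.
Because the ceiling (33) lies below the market-clearing price, it is binding.
At p = 33: qd = 583 - 4·33 = 451 and qs = 7·33 - 66 = 165.
The quantity actually transacted is the short side, supply: 165.

165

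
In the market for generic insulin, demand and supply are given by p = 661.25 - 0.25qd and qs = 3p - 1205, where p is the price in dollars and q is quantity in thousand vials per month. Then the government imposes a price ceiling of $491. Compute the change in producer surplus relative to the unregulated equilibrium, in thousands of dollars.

-21033.5

Rearranging demand gives qd = 2645 - 4p. Without the control the market clears where 2645 - 4p = 3p - 1205, i.e. p* = 550 and q* = 445.
Because the ceiling (491) lies below the market-clearing price, it is binding.
At p = 491: qd = 2645 - 4·491 = 681 and qs = 3·491 - 1205 = 268.
Producer surplus without the control is ½ · (550 - 1205/3) · 445 = 198025/6.
With the ceiling, producers sell 268 units at 491, so PS = ½ · (491 - 1205/3) · 268 = 35912/3.
Change in producer surplus = 35912/3 - 198025/6 = -21033.5.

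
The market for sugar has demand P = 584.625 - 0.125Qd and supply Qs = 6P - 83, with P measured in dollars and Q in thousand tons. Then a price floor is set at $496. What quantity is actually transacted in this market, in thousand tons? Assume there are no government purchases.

Rearranging demand gives Qd = 4677 - 8P. In a free market, 4677 - 8P = 6P - 83 gives the equilibrium P* = 340, Q* = 1957.
Since 496 > 340, the floor is binding.
At P = 496: Qd = 4677 - 8·496 = 709 and Qs = 6·496 - 83 = 2893.
The quantity actually transacted is the short side, demand: 709.

709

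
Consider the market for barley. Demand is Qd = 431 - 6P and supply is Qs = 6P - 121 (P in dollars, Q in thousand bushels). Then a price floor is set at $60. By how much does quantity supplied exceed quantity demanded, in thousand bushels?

168

Setting quantity demanded equal to quantity supplied, 431 - 6P = 6P - 121, gives P* = 46 and Q* = 155.
Since 60 > 46, the floor is binding.
At P = 60: Qd = 431 - 6·60 = 71 and Qs = 6·60 - 121 = 239.
Surplus = Qs - Qd = 239 - 71 = 168.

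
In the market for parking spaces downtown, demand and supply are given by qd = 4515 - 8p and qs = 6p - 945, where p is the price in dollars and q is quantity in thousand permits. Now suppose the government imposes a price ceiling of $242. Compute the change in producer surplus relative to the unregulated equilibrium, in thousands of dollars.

-140748

Setting quantity demanded equal to quantity supplied, 4515 - 8p = 6p - 945, gives p* = 390 and q* = 1395.
Since 242 < 390, the ceiling is binding.
At p = 242: qd = 4515 - 8·242 = 2579 and qs = 6·242 - 945 = 507.
Producer surplus without the control is ½ · (390 - 157.5) · 1395 = 162168.75.
With the ceiling, producers sell 507 units at 242, so PS = ½ · (242 - 157.5) · 507 = 21420.75.
Change in producer surplus = 21420.75 - 162168.75 = -140748.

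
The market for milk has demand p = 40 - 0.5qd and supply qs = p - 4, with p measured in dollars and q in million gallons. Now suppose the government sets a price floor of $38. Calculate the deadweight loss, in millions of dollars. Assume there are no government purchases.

300

Rearranging demand gives qd = 80 - 2p. Without the control the market clears where 80 - 2p = p - 4, i.e. p* = 28 and q* = 24.
Since 38 > 28, the floor is binding.
At p = 38: qd = 80 - 2·38 = 4 and qs = 38 - 4 = 34.
Quantity traded falls to 4. At q = 4 the demand price is (80 - 4)/2 = 38 and the supply price is 4 + 4 = 8.
Deadweight loss = ½ · (38 - 8) · (24 - 4) = ½ · 30 · 20 = 300.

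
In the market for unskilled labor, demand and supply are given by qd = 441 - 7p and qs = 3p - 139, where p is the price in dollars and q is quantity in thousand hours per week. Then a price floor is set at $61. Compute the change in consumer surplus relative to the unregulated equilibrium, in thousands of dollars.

Without the control the market clears where 441 - 7p = 3p - 139, i.e. p* = 58 and q* = 35.
Since 61 > 58, the floor is binding.
At p = 61: qd = 441 - 7·61 = 14 and qs = 3·61 - 139 = 44.
Consumer surplus without the control is ½ · (63 - 58) · 35 = 87.5.
With the floor, consumers buy 14 units at 61, so CS = ½ · (63 - 61) · 14 = 14.
Change in consumer surplus = 14 - 87.5 = -73.5.

-73.5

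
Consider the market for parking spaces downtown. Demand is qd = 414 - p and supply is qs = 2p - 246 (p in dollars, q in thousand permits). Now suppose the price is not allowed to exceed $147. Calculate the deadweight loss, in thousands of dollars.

15987

Equilibrium: 414 - p = 2p - 246, so 660 = 3p and p* = 220, q* = 194.
Because the ceiling (147) lies below the market-clearing price, it is binding.
At p = 147: qd = 414 - 147 = 267 and qs = 2·147 - 246 = 48.
Quantity traded falls to 48. At q = 48 the demand price is 414 - 48 = 366 and the supply price is (246 + 48)/2 = 147.
Deadweight loss = ½ · (366 - 147) · (194 - 48) = ½ · 219 · 146 = 15987.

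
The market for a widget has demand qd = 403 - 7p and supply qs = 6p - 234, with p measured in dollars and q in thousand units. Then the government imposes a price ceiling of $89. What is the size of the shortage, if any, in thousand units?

0

Without the control the market clears where 403 - 7p = 6p - 234, i.e. p* = 49 and q* = 60.
The ceiling of 89 is above the equilibrium price 49, so it is not binding; the market clears at p* = 49, q* = 60.
Since the control does not bind, there is no shortage.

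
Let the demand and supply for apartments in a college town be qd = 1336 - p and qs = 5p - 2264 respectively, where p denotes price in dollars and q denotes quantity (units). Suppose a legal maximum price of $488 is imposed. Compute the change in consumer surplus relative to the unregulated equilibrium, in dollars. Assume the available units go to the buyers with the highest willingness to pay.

In a free market, 1336 - p = 5p - 2264 gives the equilibrium p* = 600, q* = 736.
Because the ceiling (488) lies below the market-clearing price, it is binding.
At p = 488: qd = 1336 - 488 = 848 and qs = 5·488 - 2264 = 176.
Consumer surplus without the control is ½ · (1336 - 600) · 736 = 270848.
With the ceiling, 176 units are sold at 488 (assume they go to the highest-value buyers). The demand price at q = 176 is 1160, so CS = ½ · [(1336 - 488) + (1160 - 488)] · 176 = 133760.
Change in consumer surplus = 133760 - 270848 = -137088.

-137088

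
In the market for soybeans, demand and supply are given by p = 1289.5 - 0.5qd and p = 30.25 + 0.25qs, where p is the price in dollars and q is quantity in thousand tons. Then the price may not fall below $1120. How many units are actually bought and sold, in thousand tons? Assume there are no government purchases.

339

Rearranging demand gives qd = 2579 - 2p; rearranging supply gives qs = 4p - 121. Setting quantity demanded equal to quantity supplied, 2579 - 2p = 4p - 121, gives p* = 450 and q* = 1679.
The floor of 1120 is above the equilibrium price 450, so it binds.
At p = 1120: qd = 2579 - 2·1120 = 339 and qs = 4·1120 - 121 = 4359.
The quantity actually transacted is the short side, demand: 339.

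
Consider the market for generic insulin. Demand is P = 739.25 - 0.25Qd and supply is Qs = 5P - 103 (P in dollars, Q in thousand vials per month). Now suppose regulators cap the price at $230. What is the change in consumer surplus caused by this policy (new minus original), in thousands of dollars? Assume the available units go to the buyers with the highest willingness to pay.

Rearranging demand gives Qd = 2957 - 4P. Without the control the market clears where 2957 - 4P = 5P - 103, i.e. P* = 340 and Q* = 1597.
Because the ceiling (230) lies below the market-clearing price, it is binding.
At P = 230: Qd = 2957 - 4·230 = 2037 and Qs = 5·230 - 103 = 1047.
Consumer surplus without the control is ½ · (739.25 - 340) · 1597 = 318801.125.
With the ceiling, 1047 units are sold at 230 (assume they go to the highest-value buyers). The demand price at Q = 1047 is 477.5, so CS = ½ · [(739.25 - 230) + (477.5 - 230)] · 1047 = 396158.625.
Change in consumer surplus = 396158.625 - 318801.125 = 77357.5.

77357.5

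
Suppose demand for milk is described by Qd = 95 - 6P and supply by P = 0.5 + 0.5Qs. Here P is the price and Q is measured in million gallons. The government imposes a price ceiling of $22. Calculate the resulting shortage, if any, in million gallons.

0

Rearranging supply gives Qs = 2P - 1. Setting quantity demanded equal to quantity supplied, 95 - 6P = 2P - 1, gives P* = 12 and Q* = 23.
The ceiling of 22 is above the equilibrium price 12, so it is not binding; the market clears at P* = 12, Q* = 23.
Since the control does not bind, there is no shortage.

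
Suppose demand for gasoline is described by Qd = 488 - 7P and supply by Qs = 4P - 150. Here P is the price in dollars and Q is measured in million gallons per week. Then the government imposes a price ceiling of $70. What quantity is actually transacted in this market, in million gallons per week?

Without the control the market clears where 488 - 7P = 4P - 150, i.e. P* = 58 and Q* = 82.
The ceiling of 70 is above the equilibrium price 58, so it is not binding; the market clears at P* = 58, Q* = 82.

82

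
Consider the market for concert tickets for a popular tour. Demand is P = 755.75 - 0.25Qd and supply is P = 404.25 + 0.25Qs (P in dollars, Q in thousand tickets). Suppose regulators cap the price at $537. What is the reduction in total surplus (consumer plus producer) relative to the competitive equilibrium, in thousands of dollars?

7396

Rearranging demand gives Qd = 3023 - 4P; rearranging supply gives Qs = 4P - 1617. Without the control the market clears where 3023 - 4P = 4P - 1617, i.e. P* = 580 and Q* = 703.
Since 537 < 580, the ceiling is binding.
At P = 537: Qd = 3023 - 4·537 = 875 and Qs = 4·537 - 1617 = 531.
Quantity traded falls to 531. At Q = 531 the demand price is (3023 - 531)/4 = 623 and the supply price is (1617 + 531)/4 = 537.
Deadweight loss = ½ · (623 - 537) · (703 - 531) = ½ · 86 · 172 = 7396.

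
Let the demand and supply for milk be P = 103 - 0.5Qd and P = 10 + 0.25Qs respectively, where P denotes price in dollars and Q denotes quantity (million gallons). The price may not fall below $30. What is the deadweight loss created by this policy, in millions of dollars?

0

Rearranging demand gives Qd = 206 - 2P; rearranging supply gives Qs = 4P - 40. Equilibrium: 206 - 2P = 4P - 40, so 246 = 6P and P* = 41, Q* = 124.
The floor of 30 is below the equilibrium price 41, so it is not binding; the market clears at P* = 41, Q* = 124.
Since the control does not bind, no trades are prevented and deadweight loss is zero.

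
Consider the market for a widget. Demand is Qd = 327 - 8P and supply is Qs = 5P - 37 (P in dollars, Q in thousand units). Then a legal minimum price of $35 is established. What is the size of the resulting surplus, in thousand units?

Equilibrium: 327 - 8P = 5P - 37, so 364 = 13P and P* = 28, Q* = 103.
Since 35 > 28, the floor is binding.
At P = 35: Qd = 327 - 8·35 = 47 and Qs = 5·35 - 37 = 138.
Surplus = Qs - Qd = 138 - 47 = 91.

91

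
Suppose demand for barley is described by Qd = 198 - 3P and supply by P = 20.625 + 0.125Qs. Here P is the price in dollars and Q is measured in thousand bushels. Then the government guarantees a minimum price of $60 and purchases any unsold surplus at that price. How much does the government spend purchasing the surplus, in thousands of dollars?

17820

Rearranging supply gives Qs = 8P - 165. In a free market, 198 - 3P = 8P - 165 gives the equilibrium P* = 33, Q* = 99.
Because the floor (60) lies above the market-clearing price, it is binding.
At P = 60: Qd = 198 - 3·60 = 18 and Qs = 8·60 - 165 = 315.
Surplus = Qs - Qd = 297.
Government expenditure = surplus × support price = 297 × 60 = 17820.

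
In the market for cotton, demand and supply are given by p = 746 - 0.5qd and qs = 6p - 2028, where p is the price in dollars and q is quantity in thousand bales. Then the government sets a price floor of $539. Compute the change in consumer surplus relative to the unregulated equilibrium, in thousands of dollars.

-50787

Rearranging demand gives qd = 1492 - 2p. Without the control the market clears where 1492 - 2p = 6p - 2028, i.e. p* = 440 and q* = 612.
The floor of 539 is above the equilibrium price 440, so it binds.
At p = 539: qd = 1492 - 2·539 = 414 and qs = 6·539 - 2028 = 1206.
Consumer surplus without the control is ½ · (746 - 440) · 612 = 93636.
With the floor, consumers buy 414 units at 539, so CS = ½ · (746 - 539) · 414 = 42849.
Change in consumer surplus = 42849 - 93636 = -50787.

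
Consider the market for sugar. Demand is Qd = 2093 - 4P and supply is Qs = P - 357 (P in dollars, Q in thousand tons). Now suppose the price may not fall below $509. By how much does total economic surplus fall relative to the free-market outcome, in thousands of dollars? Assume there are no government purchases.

Without the control the market clears where 2093 - 4P = P - 357, i.e. P* = 490 and Q* = 133.
The floor of 509 is above the equilibrium price 490, so it binds.
At P = 509: Qd = 2093 - 4·509 = 57 and Qs = 509 - 357 = 152.
Quantity traded falls to 57. At Q = 57 the demand price is (2093 - 57)/4 = 509 and the supply price is 357 + 57 = 414.
Deadweight loss = ½ · (509 - 414) · (133 - 57) = ½ · 95 · 76 = 3610.

3610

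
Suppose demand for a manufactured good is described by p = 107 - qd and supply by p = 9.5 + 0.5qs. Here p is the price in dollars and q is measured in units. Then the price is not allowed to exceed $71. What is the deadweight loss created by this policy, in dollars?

Rearranging demand gives qd = 107 - p; rearranging supply gives qs = 2p - 19. In a free market, 107 - p = 2p - 19 gives the equilibrium p* = 42, q* = 65.
Since 71 is above p* = 42, the ceiling does not bind and the free-market outcome prevails.
Since the control does not bind, no trades are prevented and deadweight loss is zero.

0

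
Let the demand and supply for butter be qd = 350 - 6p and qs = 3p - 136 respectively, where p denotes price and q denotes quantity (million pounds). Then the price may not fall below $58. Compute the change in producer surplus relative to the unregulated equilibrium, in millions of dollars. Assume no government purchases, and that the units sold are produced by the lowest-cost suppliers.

-88

Equilibrium: 350 - 6p = 3p - 136, so 486 = 9p and p* = 54, q* = 26.
Because the floor (58) lies above the market-clearing price, it is binding.
At p = 58: qd = 350 - 6·58 = 2 and qs = 3·58 - 136 = 38.
Producer surplus without the control is ½ · (54 - 136/3) · 26 = 338/3.
With the floor, 2 units are sold at 58. The supply price at q = 2 is 46, so PS = ½ · [(58 - 136/3) + (58 - 46)] · 2 = 74/3.
Change in producer surplus = 74/3 - 338/3 = -88.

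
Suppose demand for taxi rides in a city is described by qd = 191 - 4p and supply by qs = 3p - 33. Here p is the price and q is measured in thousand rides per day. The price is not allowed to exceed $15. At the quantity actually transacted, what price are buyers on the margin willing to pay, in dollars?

Equilibrium: 191 - 4p = 3p - 33, so 224 = 7p and p* = 32, q* = 63.
Because the ceiling (15) lies below the market-clearing price, it is binding.
At p = 15: qd = 191 - 4·15 = 131 and qs = 3·15 - 33 = 12.
Only 12 units reach the market. On the demand curve, the marginal buyer's willingness to pay at q = 12 is (191 - 12)/4 = 44.75.

44.75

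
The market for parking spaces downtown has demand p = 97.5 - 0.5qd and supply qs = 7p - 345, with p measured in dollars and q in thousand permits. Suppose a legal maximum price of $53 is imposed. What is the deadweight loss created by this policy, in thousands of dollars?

771.75

Rearranging demand gives qd = 195 - 2p. Equilibrium: 195 - 2p = 7p - 345, so 540 = 9p and p* = 60, q* = 75.
Because the ceiling (53) lies below the market-clearing price, it is binding.
At p = 53: qd = 195 - 2·53 = 89 and qs = 7·53 - 345 = 26.
Quantity traded falls to 26. At q = 26 the demand price is (195 - 26)/2 = 84.5 and the supply price is (345 + 26)/7 = 53.
Deadweight loss = ½ · (84.5 - 53) · (75 - 26) = ½ · 31.5 · 49 = 771.75.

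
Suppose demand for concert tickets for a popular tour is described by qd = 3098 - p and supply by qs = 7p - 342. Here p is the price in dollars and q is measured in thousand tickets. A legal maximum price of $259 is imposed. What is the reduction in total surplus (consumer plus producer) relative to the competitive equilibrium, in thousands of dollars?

Setting quantity demanded equal to quantity supplied, 3098 - p = 7p - 342, gives p* = 430 and q* = 2668.
Because the ceiling (259) lies below the market-clearing price, it is binding.
At p = 259: qd = 3098 - 259 = 2839 and qs = 7·259 - 342 = 1471.
Quantity traded falls to 1471. At q = 1471 the demand price is 3098 - 1471 = 1627 and the supply price is (342 + 1471)/7 = 259.
Deadweight loss = ½ · (1627 - 259) · (2668 - 1471) = ½ · 1368 · 1197 = 818748.

818748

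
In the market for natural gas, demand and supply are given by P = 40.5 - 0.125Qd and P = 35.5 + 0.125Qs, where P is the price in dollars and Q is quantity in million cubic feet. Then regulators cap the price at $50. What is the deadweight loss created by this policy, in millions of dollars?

Rearranging demand gives Qd = 324 - 8P; rearranging supply gives Qs = 8P - 284. Equilibrium: 324 - 8P = 8P - 284, so 608 = 16P and P* = 38, Q* = 20.
Since 50 is above P* = 38, the ceiling does not bind and the free-market outcome prevails.
Since the control does not bind, no trades are prevented and deadweight loss is zero.

0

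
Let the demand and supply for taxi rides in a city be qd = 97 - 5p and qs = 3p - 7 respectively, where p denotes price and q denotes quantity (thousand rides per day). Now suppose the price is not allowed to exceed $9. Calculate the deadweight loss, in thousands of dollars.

38.4

In a free market, 97 - 5p = 3p - 7 gives the equilibrium p* = 13, q* = 32.
Since 9 < 13, the ceiling is binding.
At p = 9: qd = 97 - 5·9 = 52 and qs = 3·9 - 7 = 20.
Quantity traded falls to 20. At q = 20 the demand price is (97 - 20)/5 = 15.4 and the supply price is (7 + 20)/3 = 9.
Deadweight loss = ½ · (15.4 - 9) · (32 - 20) = ½ · 6.4 · 12 = 38.4.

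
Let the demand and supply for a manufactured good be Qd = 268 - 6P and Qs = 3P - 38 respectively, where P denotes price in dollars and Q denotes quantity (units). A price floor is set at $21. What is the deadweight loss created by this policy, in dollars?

Setting quantity demanded equal to quantity supplied, 268 - 6P = 3P - 38, gives P* = 34 and Q* = 64.
The floor of 21 is below the equilibrium price 34, so it is not binding; the market clears at P* = 34, Q* = 64.
Since the control does not bind, no trades are prevented and deadweight loss is zero.

0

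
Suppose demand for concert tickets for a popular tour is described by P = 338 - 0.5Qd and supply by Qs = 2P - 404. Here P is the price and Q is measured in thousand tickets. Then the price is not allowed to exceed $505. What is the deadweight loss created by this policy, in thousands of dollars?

Rearranging demand gives Qd = 676 - 2P. Setting quantity demanded equal to quantity supplied, 676 - 2P = 2P - 404, gives P* = 270 and Q* = 136.
The ceiling of 505 is above the equilibrium price 270, so it is not binding; the market clears at P* = 270, Q* = 136.
Since the control does not bind, no trades are prevented and deadweight loss is zero.

0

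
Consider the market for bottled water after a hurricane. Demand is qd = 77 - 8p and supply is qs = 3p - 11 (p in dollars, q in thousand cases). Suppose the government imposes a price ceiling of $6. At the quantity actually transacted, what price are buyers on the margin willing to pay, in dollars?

8.75

In a free market, 77 - 8p = 3p - 11 gives the equilibrium p* = 8, q* = 13.
Because the ceiling (6) lies below the market-clearing price, it is binding.
At p = 6: qd = 77 - 8·6 = 29 and qs = 3·6 - 11 = 7.
Only 7 units reach the market. On the demand curve, the marginal buyer's willingness to pay at q = 7 is (77 - 7)/8 = 8.75.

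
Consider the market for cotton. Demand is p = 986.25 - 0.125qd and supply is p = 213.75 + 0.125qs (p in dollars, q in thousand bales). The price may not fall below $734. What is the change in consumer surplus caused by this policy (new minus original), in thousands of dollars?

Rearranging demand gives qd = 7890 - 8p; rearranging supply gives qs = 8p - 1710. In a free market, 7890 - 8p = 8p - 1710 gives the equilibrium p* = 600, q* = 3090.
The floor of 734 is above the equilibrium price 600, so it binds.
At p = 734: qd = 7890 - 8·734 = 2018 and qs = 8·734 - 1710 = 4162.
Consumer surplus without the control is ½ · (986.25 - 600) · 3090 = 596756.25.
With the floor, consumers buy 2018 units at 734, so CS = ½ · (986.25 - 734) · 2018 = 254520.25.
Change in consumer surplus = 254520.25 - 596756.25 = -342236.

-342236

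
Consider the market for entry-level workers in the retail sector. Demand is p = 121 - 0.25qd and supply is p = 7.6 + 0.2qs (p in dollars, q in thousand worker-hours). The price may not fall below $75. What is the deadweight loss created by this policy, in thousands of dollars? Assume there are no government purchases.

1040.4

Rearranging demand gives qd = 484 - 4p; rearranging supply gives qs = 5p - 38. Setting quantity demanded equal to quantity supplied, 484 - 4p = 5p - 38, gives p* = 58 and q* = 252.
Because the floor (75) lies above the market-clearing price, it is binding.
At p = 75: qd = 484 - 4·75 = 184 and qs = 5·75 - 38 = 337.
Quantity traded falls to 184. At q = 184 the demand price is (484 - 184)/4 = 75 and the supply price is (38 + 184)/5 = 44.4.
Deadweight loss = ½ · (75 - 44.4) · (252 - 184) = ½ · 30.6 · 68 = 1040.4.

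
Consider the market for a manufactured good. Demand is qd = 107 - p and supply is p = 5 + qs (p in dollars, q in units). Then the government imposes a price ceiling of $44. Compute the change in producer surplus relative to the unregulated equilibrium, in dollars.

-540

Rearranging supply gives qs = p - 5. Equilibrium: 107 - p = p - 5, so 112 = 2p and p* = 56, q* = 51.
Because the ceiling (44) lies below the market-clearing price, it is binding.
At p = 44: qd = 107 - 44 = 63 and qs = 44 - 5 = 39.
Producer surplus without the control is ½ · (56 - 5) · 51 = 1300.5.
With the ceiling, producers sell 39 units at 44, so PS = ½ · (44 - 5) · 39 = 760.5.
Change in producer surplus = 760.5 - 1300.5 = -540.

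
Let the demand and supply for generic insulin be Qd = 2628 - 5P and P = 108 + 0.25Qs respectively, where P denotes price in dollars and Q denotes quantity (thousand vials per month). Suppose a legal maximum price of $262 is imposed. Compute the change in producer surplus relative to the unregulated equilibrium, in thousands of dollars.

-60216

Rearranging supply gives Qs = 4P - 432. In a free market, 2628 - 5P = 4P - 432 gives the equilibrium P* = 340, Q* = 928.
Since 262 < 340, the ceiling is binding.
At P = 262: Qd = 2628 - 5·262 = 1318 and Qs = 4·262 - 432 = 616.
Producer surplus without the control is ½ · (340 - 108) · 928 = 107648.
With the ceiling, producers sell 616 units at 262, so PS = ½ · (262 - 108) · 616 = 47432.
Change in producer surplus = 47432 - 107648 = -60216.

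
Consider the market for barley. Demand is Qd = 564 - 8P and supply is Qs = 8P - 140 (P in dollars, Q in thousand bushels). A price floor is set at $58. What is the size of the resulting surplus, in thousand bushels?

224

Setting quantity demanded equal to quantity supplied, 564 - 8P = 8P - 140, gives P* = 44 and Q* = 212.
Since 58 > 44, the floor is binding.
At P = 58: Qd = 564 - 8·58 = 100 and Qs = 8·58 - 140 = 324.
Surplus = Qs - Qd = 324 - 100 = 224.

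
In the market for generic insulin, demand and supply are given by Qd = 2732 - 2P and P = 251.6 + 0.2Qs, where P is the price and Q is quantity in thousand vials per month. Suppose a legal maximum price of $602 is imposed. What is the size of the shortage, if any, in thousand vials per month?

0

Rearranging supply gives Qs = 5P - 1258. Equilibrium: 2732 - 2P = 5P - 1258, so 3990 = 7P and P* = 570, Q* = 1592.
Since 602 is above P* = 570, the ceiling does not bind and the free-market outcome prevails.
Since the control does not bind, there is no shortage.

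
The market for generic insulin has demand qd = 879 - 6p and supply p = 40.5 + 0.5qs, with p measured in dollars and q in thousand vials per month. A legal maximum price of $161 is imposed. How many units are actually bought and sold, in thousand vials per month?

159

Rearranging supply gives qs = 2p - 81. Without the control the market clears where 879 - 6p = 2p - 81, i.e. p* = 120 and q* = 159.
The ceiling of 161 is above the equilibrium price 120, so it is not binding; the market clears at p* = 120, q* = 159.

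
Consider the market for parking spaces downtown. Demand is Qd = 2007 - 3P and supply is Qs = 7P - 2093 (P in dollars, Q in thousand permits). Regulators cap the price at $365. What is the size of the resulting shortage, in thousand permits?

450

Equilibrium: 2007 - 3P = 7P - 2093, so 4100 = 10P and P* = 410, Q* = 777.
The ceiling of 365 is below the equilibrium price 410, so it binds.
At P = 365: Qd = 2007 - 3·365 = 912 and Qs = 7·365 - 2093 = 462.
Shortage = Qd - Qs = 912 - 462 = 450.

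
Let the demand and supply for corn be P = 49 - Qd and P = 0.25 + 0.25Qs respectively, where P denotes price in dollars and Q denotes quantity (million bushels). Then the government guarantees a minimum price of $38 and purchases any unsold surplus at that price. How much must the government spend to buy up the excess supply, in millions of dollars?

5320

Rearranging demand gives Qd = 49 - P; rearranging supply gives Qs = 4P - 1. In a free market, 49 - P = 4P - 1 gives the equilibrium P* = 10, Q* = 39.
Since 38 > 10, the floor is binding.
At P = 38: Qd = 49 - 38 = 11 and Qs = 4·38 - 1 = 151.
Surplus = Qs - Qd = 140.
Government expenditure = surplus × support price = 140 × 38 = 5320.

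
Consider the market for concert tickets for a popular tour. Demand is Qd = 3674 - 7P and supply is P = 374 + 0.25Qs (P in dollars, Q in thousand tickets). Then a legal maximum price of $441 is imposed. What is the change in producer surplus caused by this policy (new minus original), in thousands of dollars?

-9454

Rearranging supply gives Qs = 4P - 1496. Equilibrium: 3674 - 7P = 4P - 1496, so 5170 = 11P and P* = 470, Q* = 384.
Since 441 < 470, the ceiling is binding.
At P = 441: Qd = 3674 - 7·441 = 587 and Qs = 4·441 - 1496 = 268.
Producer surplus without the control is ½ · (470 - 374) · 384 = 18432.
With the ceiling, producers sell 268 units at 441, so PS = ½ · (441 - 374) · 268 = 8978.
Change in producer surplus = 8978 - 18432 = -9454.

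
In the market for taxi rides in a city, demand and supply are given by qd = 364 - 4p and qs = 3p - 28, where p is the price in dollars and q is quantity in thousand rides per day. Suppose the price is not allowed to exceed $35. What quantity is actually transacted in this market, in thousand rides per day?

Setting quantity demanded equal to quantity supplied, 364 - 4p = 3p - 28, gives p* = 56 and q* = 140.
The ceiling of 35 is below the equilibrium price 56, so it binds.
At p = 35: qd = 364 - 4·35 = 224 and qs = 3·35 - 28 = 77.
The quantity actually transacted is the short side, supply: 77.

77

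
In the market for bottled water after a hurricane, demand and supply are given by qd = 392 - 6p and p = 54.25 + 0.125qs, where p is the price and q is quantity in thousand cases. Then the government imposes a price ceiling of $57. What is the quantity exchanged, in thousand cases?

22

Rearranging supply gives qs = 8p - 434. Equilibrium: 392 - 6p = 8p - 434, so 826 = 14p and p* = 59, q* = 38.
Since 57 < 59, the ceiling is binding.
At p = 57: qd = 392 - 6·57 = 50 and qs = 8·57 - 434 = 22.
The quantity actually transacted is the short side, supply: 22.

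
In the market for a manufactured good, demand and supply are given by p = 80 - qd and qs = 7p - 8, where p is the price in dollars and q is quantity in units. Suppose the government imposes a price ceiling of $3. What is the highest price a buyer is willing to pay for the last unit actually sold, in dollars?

67

Rearranging demand gives qd = 80 - p. Equilibrium: 80 - p = 7p - 8, so 88 = 8p and p* = 11, q* = 69.
Because the ceiling (3) lies below the market-clearing price, it is binding.
At p = 3: qd = 80 - 3 = 77 and qs = 7·3 - 8 = 13.
Only 13 units reach the market. On the demand curve, the marginal buyer's willingness to pay at q = 13 is (80 - 13) = 67.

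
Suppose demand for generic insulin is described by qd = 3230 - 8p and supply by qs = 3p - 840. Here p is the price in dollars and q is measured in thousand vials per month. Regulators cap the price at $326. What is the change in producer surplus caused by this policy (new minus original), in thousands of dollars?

-8976

Equilibrium: 3230 - 8p = 3p - 840, so 4070 = 11p and p* = 370, q* = 270.
Because the ceiling (326) lies below the market-clearing price, it is binding.
At p = 326: qd = 3230 - 8·326 = 622 and qs = 3·326 - 840 = 138.
Producer surplus without the control is ½ · (370 - 280) · 270 = 12150.
With the ceiling, producers sell 138 units at 326, so PS = ½ · (326 - 280) · 138 = 3174.
Change in producer surplus = 3174 - 12150 = -8976.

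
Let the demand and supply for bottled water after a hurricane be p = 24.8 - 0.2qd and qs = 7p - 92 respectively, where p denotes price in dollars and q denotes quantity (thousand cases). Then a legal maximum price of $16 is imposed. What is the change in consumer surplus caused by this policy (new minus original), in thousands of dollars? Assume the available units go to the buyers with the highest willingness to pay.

Rearranging demand gives qd = 124 - 5p. Equilibrium: 124 - 5p = 7p - 92, so 216 = 12p and p* = 18, q* = 34.
Because the ceiling (16) lies below the market-clearing price, it is binding.
At p = 16: qd = 124 - 5·16 = 44 and qs = 7·16 - 92 = 20.
Consumer surplus without the control is ½ · (24.8 - 18) · 34 = 115.6.
With the ceiling, 20 units are sold at 16 (assume they go to the highest-value buyers). The demand price at q = 20 is 20.8, so CS = ½ · [(24.8 - 16) + (20.8 - 16)] · 20 = 136.
Change in consumer surplus = 136 - 115.6 = 20.4.

20.4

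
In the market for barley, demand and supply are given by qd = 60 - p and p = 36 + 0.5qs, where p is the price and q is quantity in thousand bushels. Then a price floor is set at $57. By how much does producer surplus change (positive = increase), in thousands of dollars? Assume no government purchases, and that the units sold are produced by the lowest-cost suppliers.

Rearranging supply gives qs = 2p - 72. Equilibrium: 60 - p = 2p - 72, so 132 = 3p and p* = 44, q* = 16.
Because the floor (57) lies above the market-clearing price, it is binding.
At p = 57: qd = 60 - 57 = 3 and qs = 2·57 - 72 = 42.
Producer surplus without the control is ½ · (44 - 36) · 16 = 64.
With the floor, 3 units are sold at 57. The supply price at q = 3 is 37.5, so PS = ½ · [(57 - 36) + (57 - 37.5)] · 3 = 60.75.
Change in producer surplus = 60.75 - 64 = -3.25.

-3.25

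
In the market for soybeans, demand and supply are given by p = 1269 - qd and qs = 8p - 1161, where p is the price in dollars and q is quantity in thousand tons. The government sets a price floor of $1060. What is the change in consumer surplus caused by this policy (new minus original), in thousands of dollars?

Rearranging demand gives qd = 1269 - p. Without the control the market clears where 1269 - p = 8p - 1161, i.e. p* = 270 and q* = 999.
The floor of 1060 is above the equilibrium price 270, so it binds.
At p = 1060: qd = 1269 - 1060 = 209 and qs = 8·1060 - 1161 = 7319.
Consumer surplus without the control is ½ · (1269 - 270) · 999 = 499000.5.
With the floor, consumers buy 209 units at 1060, so CS = ½ · (1269 - 1060) · 209 = 21840.5.
Change in consumer surplus = 21840.5 - 499000.5 = -477160.

-477160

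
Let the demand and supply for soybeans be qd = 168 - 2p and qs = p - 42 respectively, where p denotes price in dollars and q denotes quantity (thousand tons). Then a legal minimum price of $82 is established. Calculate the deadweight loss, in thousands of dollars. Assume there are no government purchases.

Setting quantity demanded equal to quantity supplied, 168 - 2p = p - 42, gives p* = 70 and q* = 28.
Because the floor (82) lies above the market-clearing price, it is binding.
At p = 82: qd = 168 - 2·82 = 4 and qs = 82 - 42 = 40.
Quantity traded falls to 4. At q = 4 the demand price is (168 - 4)/2 = 82 and the supply price is 42 + 4 = 46.
Deadweight loss = ½ · (82 - 46) · (28 - 4) = ½ · 36 · 24 = 432.

432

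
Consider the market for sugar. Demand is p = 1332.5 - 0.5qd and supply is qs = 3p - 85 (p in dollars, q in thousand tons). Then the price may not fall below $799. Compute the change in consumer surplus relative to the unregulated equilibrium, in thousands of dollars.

-327684

Rearranging demand gives qd = 2665 - 2p. Equilibrium: 2665 - 2p = 3p - 85, so 2750 = 5p and p* = 550, q* = 1565.
Because the floor (799) lies above the market-clearing price, it is binding.
At p = 799: qd = 2665 - 2·799 = 1067 and qs = 3·799 - 85 = 2312.
Consumer surplus without the control is ½ · (1332.5 - 550) · 1565 = 612306.25.
With the floor, consumers buy 1067 units at 799, so CS = ½ · (1332.5 - 799) · 1067 = 284622.25.
Change in consumer surplus = 284622.25 - 612306.25 = -327684.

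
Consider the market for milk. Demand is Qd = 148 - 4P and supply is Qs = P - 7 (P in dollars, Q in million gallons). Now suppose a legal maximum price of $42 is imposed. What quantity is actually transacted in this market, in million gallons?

Setting quantity demanded equal to quantity supplied, 148 - 4P = P - 7, gives P* = 31 and Q* = 24.
Since 42 is above P* = 31, the ceiling does not bind and the free-market outcome prevails.

24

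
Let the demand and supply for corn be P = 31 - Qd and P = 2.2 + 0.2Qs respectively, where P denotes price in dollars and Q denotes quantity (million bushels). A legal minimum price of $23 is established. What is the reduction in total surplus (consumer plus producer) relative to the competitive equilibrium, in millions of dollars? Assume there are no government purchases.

Rearranging demand gives Qd = 31 - P; rearranging supply gives Qs = 5P - 11. Without the control the market clears where 31 - P = 5P - 11, i.e. P* = 7 and Q* = 24.
Since 23 > 7, the floor is binding.
At P = 23: Qd = 31 - 23 = 8 and Qs = 5·23 - 11 = 104.
Quantity traded falls to 8. At Q = 8 the demand price is 31 - 8 = 23 and the supply price is (11 + 8)/5 = 3.8.
Deadweight loss = ½ · (23 - 3.8) · (24 - 8) = ½ · 19.2 · 16 = 153.6.

153.6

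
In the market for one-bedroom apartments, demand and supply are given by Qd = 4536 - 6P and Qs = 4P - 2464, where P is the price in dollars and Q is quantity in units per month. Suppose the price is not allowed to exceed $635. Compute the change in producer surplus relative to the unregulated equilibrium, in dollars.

-13390

Without the control the market clears where 4536 - 6P = 4P - 2464, i.e. P* = 700 and Q* = 336.
Since 635 < 700, the ceiling is binding.
At P = 635: Qd = 4536 - 6·635 = 726 and Qs = 4·635 - 2464 = 76.
Producer surplus without the control is ½ · (700 - 616) · 336 = 14112.
With the ceiling, producers sell 76 units at 635, so PS = ½ · (635 - 616) · 76 = 722.
Change in producer surplus = 722 - 14112 = -13390.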